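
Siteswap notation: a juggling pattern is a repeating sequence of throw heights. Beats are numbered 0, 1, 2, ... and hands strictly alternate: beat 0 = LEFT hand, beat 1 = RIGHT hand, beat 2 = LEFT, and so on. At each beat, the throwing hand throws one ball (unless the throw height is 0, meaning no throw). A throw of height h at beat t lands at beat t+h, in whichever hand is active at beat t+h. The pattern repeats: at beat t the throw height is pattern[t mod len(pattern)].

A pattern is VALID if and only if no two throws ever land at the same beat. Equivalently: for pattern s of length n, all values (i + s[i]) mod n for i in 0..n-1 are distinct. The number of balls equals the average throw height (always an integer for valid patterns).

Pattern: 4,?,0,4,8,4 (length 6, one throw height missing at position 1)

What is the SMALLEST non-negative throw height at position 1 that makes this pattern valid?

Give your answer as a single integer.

i=0: (0 + 4) mod 6 = 4
i=1: s[i]=? (unknown)
i=2: (2 + 0) mod 6 = 2
i=3: (3 + 4) mod 6 = 1
i=4: (4 + 8) mod 6 = 0
i=5: (5 + 4) mod 6 = 3
Known residues: [0, 1, 2, 3, 4]; need a permutation of 0..5, so missing residue r = 5
Need (1 + s) mod 6 = 5; smallest s = (5 - 1) mod 6 = 4

Answer: 4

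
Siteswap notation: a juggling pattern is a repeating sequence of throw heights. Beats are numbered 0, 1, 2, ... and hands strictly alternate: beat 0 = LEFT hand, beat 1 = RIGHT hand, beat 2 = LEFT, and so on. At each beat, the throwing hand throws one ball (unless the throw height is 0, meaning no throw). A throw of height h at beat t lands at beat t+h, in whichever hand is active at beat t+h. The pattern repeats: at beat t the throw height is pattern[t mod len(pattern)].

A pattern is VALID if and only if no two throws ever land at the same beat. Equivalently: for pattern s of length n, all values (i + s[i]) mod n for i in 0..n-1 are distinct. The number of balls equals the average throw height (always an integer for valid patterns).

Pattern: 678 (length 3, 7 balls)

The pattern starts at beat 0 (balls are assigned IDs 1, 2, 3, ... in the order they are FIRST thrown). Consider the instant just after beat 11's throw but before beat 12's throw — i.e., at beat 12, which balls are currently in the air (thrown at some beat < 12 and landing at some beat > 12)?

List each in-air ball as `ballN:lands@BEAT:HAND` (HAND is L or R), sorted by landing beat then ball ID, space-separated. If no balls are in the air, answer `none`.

Answer: ball6:lands@13:R ball7:lands@14:L ball4:lands@15:R ball2:lands@16:L ball3:lands@17:R ball5:lands@19:R

Derivation:
Beat 0 (L): throw ball1 h=6 -> lands@6:L; in-air after throw: [b1@6:L]
Beat 1 (R): throw ball2 h=7 -> lands@8:L; in-air after throw: [b1@6:L b2@8:L]
Beat 2 (L): throw ball3 h=8 -> lands@10:L; in-air after throw: [b1@6:L b2@8:L b3@10:L]
Beat 3 (R): throw ball4 h=6 -> lands@9:R; in-air after throw: [b1@6:L b2@8:L b4@9:R b3@10:L]
Beat 4 (L): throw ball5 h=7 -> lands@11:R; in-air after throw: [b1@6:L b2@8:L b4@9:R b3@10:L b5@11:R]
Beat 5 (R): throw ball6 h=8 -> lands@13:R; in-air after throw: [b1@6:L b2@8:L b4@9:R b3@10:L b5@11:R b6@13:R]
Beat 6 (L): throw ball1 h=6 -> lands@12:L; in-air after throw: [b2@8:L b4@9:R b3@10:L b5@11:R b1@12:L b6@13:R]
Beat 7 (R): throw ball7 h=7 -> lands@14:L; in-air after throw: [b2@8:L b4@9:R b3@10:L b5@11:R b1@12:L b6@13:R b7@14:L]
Beat 8 (L): throw ball2 h=8 -> lands@16:L; in-air after throw: [b4@9:R b3@10:L b5@11:R b1@12:L b6@13:R b7@14:L b2@16:L]
Beat 9 (R): throw ball4 h=6 -> lands@15:R; in-air after throw: [b3@10:L b5@11:R b1@12:L b6@13:R b7@14:L b4@15:R b2@16:L]
Beat 10 (L): throw ball3 h=7 -> lands@17:R; in-air after throw: [b5@11:R b1@12:L b6@13:R b7@14:L b4@15:R b2@16:L b3@17:R]
Beat 11 (R): throw ball5 h=8 -> lands@19:R; in-air after throw: [b1@12:L b6@13:R b7@14:L b4@15:R b2@16:L b3@17:R b5@19:R]
Beat 12 (L): throw ball1 h=6 -> lands@18:L; in-air after throw: [b6@13:R b7@14:L b4@15:R b2@16:L b3@17:R b1@18:L b5@19:R]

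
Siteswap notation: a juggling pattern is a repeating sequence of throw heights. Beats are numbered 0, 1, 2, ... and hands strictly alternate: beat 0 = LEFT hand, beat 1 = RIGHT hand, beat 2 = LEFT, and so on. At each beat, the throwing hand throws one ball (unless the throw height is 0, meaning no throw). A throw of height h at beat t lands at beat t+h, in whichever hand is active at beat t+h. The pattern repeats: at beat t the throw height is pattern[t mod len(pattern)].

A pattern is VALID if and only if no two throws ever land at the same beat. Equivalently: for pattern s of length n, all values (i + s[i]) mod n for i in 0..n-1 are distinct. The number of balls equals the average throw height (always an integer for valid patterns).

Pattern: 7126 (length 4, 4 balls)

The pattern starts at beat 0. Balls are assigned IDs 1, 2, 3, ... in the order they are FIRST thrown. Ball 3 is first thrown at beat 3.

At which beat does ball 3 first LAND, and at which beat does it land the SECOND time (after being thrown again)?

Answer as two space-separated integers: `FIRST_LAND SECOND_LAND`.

Answer: 9 10

Derivation:
Beat 0 (L): throw ball1 h=7 -> lands@7:R; in-air after throw: [b1@7:R]
Beat 1 (R): throw ball2 h=1 -> lands@2:L; in-air after throw: [b2@2:L b1@7:R]
Beat 2 (L): throw ball2 h=2 -> lands@4:L; in-air after throw: [b2@4:L b1@7:R]
Beat 3 (R): throw ball3 h=6 -> lands@9:R; in-air after throw: [b2@4:L b1@7:R b3@9:R]
Beat 4 (L): throw ball2 h=7 -> lands@11:R; in-air after throw: [b1@7:R b3@9:R b2@11:R]
Beat 5 (R): throw ball4 h=1 -> lands@6:L; in-air after throw: [b4@6:L b1@7:R b3@9:R b2@11:R]
Beat 6 (L): throw ball4 h=2 -> lands@8:L; in-air after throw: [b1@7:R b4@8:L b3@9:R b2@11:R]
Beat 7 (R): throw ball1 h=6 -> lands@13:R; in-air after throw: [b4@8:L b3@9:R b2@11:R b1@13:R]
Beat 8 (L): throw ball4 h=7 -> lands@15:R; in-air after throw: [b3@9:R b2@11:R b1@13:R b4@15:R]
Beat 9 (R): throw ball3 h=1 -> lands@10:L; in-air after throw: [b3@10:L b2@11:R b1@13:R b4@15:R]
Beat 10 (L): throw ball3 h=2 -> lands@12:L; in-air after throw: [b2@11:R b3@12:L b1@13:R b4@15:R]
Ball 3: thrown@3 h=6 -> first land @9; rethrown@9 h=1 -> second land @10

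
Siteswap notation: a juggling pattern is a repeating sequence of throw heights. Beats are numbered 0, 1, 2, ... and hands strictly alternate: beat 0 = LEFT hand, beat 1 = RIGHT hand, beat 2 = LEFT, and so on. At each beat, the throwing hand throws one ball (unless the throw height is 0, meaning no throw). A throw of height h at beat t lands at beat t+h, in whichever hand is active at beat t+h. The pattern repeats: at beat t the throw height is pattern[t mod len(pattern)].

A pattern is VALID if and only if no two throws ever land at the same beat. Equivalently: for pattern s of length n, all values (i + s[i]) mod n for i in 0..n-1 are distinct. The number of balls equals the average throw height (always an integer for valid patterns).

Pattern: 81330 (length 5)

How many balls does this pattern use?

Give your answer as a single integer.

Answer: 3

Derivation:
Pattern = [8, 1, 3, 3, 0], length n = 5
  position 0: throw height = 8, running sum = 8
  position 1: throw height = 1, running sum = 9
  position 2: throw height = 3, running sum = 12
  position 3: throw height = 3, running sum = 15
  position 4: throw height = 0, running sum = 15
Total sum = 15; balls = sum / n = 15 / 5 = 3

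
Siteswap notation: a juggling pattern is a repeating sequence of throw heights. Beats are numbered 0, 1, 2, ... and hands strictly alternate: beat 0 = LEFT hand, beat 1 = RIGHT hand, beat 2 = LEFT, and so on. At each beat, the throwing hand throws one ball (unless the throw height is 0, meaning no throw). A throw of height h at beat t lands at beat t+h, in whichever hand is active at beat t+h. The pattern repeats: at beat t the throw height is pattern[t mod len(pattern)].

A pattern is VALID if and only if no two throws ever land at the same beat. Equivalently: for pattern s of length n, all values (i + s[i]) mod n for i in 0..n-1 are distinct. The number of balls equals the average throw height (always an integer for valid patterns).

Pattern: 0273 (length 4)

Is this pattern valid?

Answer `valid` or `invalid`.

i=0: (i + s[i]) mod n = (0 + 0) mod 4 = 0
i=1: (i + s[i]) mod n = (1 + 2) mod 4 = 3
i=2: (i + s[i]) mod n = (2 + 7) mod 4 = 1
i=3: (i + s[i]) mod n = (3 + 3) mod 4 = 2
Residues: [0, 3, 1, 2], distinct: True

Answer: valid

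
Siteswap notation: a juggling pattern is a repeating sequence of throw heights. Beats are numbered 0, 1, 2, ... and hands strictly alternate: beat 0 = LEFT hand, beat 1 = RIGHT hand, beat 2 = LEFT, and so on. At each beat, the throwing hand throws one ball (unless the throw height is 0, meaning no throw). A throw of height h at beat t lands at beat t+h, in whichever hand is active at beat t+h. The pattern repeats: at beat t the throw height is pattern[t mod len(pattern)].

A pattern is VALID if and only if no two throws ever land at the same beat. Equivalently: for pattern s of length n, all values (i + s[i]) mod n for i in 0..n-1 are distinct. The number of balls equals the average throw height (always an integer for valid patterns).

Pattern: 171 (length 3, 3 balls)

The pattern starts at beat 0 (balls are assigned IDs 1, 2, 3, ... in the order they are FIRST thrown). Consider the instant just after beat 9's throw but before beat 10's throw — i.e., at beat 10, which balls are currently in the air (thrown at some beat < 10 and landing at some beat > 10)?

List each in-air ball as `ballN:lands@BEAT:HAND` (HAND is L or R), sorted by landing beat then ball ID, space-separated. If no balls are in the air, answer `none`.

Answer: ball2:lands@11:R ball3:lands@14:L

Derivation:
Beat 0 (L): throw ball1 h=1 -> lands@1:R; in-air after throw: [b1@1:R]
Beat 1 (R): throw ball1 h=7 -> lands@8:L; in-air after throw: [b1@8:L]
Beat 2 (L): throw ball2 h=1 -> lands@3:R; in-air after throw: [b2@3:R b1@8:L]
Beat 3 (R): throw ball2 h=1 -> lands@4:L; in-air after throw: [b2@4:L b1@8:L]
Beat 4 (L): throw ball2 h=7 -> lands@11:R; in-air after throw: [b1@8:L b2@11:R]
Beat 5 (R): throw ball3 h=1 -> lands@6:L; in-air after throw: [b3@6:L b1@8:L b2@11:R]
Beat 6 (L): throw ball3 h=1 -> lands@7:R; in-air after throw: [b3@7:R b1@8:L b2@11:R]
Beat 7 (R): throw ball3 h=7 -> lands@14:L; in-air after throw: [b1@8:L b2@11:R b3@14:L]
Beat 8 (L): throw ball1 h=1 -> lands@9:R; in-air after throw: [b1@9:R b2@11:R b3@14:L]
Beat 9 (R): throw ball1 h=1 -> lands@10:L; in-air after throw: [b1@10:L b2@11:R b3@14:L]
Beat 10 (L): throw ball1 h=7 -> lands@17:R; in-air after throw: [b2@11:R b3@14:L b1@17:R]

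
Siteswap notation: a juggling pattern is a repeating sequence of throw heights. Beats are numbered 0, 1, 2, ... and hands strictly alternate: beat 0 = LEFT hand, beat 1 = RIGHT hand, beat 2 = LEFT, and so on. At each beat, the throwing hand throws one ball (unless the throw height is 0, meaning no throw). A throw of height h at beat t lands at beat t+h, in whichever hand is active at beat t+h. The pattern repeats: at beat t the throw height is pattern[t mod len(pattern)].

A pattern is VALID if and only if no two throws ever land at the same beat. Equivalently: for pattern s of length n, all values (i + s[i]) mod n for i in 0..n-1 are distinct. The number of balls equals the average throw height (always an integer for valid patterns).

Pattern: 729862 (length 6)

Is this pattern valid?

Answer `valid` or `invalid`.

i=0: (i + s[i]) mod n = (0 + 7) mod 6 = 1
i=1: (i + s[i]) mod n = (1 + 2) mod 6 = 3
i=2: (i + s[i]) mod n = (2 + 9) mod 6 = 5
i=3: (i + s[i]) mod n = (3 + 8) mod 6 = 5
i=4: (i + s[i]) mod n = (4 + 6) mod 6 = 4
i=5: (i + s[i]) mod n = (5 + 2) mod 6 = 1
Residues: [1, 3, 5, 5, 4, 1], distinct: False

Answer: invalid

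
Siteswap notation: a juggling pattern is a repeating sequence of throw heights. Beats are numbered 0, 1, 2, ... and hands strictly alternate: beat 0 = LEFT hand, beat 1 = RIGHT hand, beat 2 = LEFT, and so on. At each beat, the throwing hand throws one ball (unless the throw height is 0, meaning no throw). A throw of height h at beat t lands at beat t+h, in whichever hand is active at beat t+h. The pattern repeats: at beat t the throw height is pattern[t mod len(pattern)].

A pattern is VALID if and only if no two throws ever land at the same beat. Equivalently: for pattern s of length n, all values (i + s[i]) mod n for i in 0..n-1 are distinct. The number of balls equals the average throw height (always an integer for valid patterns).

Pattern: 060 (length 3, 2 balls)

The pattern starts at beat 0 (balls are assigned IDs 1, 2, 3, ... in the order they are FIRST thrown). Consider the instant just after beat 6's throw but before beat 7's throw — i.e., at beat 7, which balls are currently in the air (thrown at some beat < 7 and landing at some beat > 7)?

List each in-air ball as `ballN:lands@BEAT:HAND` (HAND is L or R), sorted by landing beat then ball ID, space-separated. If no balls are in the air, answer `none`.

Answer: ball2:lands@10:L

Derivation:
Beat 1 (R): throw ball1 h=6 -> lands@7:R; in-air after throw: [b1@7:R]
Beat 4 (L): throw ball2 h=6 -> lands@10:L; in-air after throw: [b1@7:R b2@10:L]
Beat 7 (R): throw ball1 h=6 -> lands@13:R; in-air after throw: [b2@10:L b1@13:R]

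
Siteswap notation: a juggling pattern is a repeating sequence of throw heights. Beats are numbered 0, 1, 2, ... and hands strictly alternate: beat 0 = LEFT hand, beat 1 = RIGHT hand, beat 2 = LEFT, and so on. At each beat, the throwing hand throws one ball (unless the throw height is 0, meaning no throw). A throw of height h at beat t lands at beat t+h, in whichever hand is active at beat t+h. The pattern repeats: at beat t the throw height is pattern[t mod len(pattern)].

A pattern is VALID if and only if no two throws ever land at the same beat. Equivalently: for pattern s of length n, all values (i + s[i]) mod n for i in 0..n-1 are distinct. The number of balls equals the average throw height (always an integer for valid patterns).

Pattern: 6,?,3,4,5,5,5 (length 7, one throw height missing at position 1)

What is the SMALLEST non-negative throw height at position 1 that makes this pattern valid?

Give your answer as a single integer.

Answer: 0

Derivation:
i=0: (0 + 6) mod 7 = 6
i=1: s[i]=? (unknown)
i=2: (2 + 3) mod 7 = 5
i=3: (3 + 4) mod 7 = 0
i=4: (4 + 5) mod 7 = 2
i=5: (5 + 5) mod 7 = 3
i=6: (6 + 5) mod 7 = 4
Known residues: [0, 2, 3, 4, 5, 6]; need a permutation of 0..6, so missing residue r = 1
Need (1 + s) mod 7 = 1; smallest s = (1 - 1) mod 7 = 0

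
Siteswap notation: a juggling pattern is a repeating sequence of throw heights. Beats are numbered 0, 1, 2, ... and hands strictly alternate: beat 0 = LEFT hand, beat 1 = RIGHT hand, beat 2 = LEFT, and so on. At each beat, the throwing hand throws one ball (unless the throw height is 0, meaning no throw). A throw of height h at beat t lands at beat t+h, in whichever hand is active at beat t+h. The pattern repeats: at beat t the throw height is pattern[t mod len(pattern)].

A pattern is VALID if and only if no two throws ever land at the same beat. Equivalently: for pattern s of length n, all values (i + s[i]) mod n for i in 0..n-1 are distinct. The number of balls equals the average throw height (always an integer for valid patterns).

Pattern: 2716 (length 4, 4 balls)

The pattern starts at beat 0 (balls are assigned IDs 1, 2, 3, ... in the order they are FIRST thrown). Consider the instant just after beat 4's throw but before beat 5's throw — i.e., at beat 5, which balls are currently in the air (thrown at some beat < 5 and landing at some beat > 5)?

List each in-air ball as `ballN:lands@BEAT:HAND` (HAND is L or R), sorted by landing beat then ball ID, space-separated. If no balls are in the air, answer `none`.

Beat 0 (L): throw ball1 h=2 -> lands@2:L; in-air after throw: [b1@2:L]
Beat 1 (R): throw ball2 h=7 -> lands@8:L; in-air after throw: [b1@2:L b2@8:L]
Beat 2 (L): throw ball1 h=1 -> lands@3:R; in-air after throw: [b1@3:R b2@8:L]
Beat 3 (R): throw ball1 h=6 -> lands@9:R; in-air after throw: [b2@8:L b1@9:R]
Beat 4 (L): throw ball3 h=2 -> lands@6:L; in-air after throw: [b3@6:L b2@8:L b1@9:R]
Beat 5 (R): throw ball4 h=7 -> lands@12:L; in-air after throw: [b3@6:L b2@8:L b1@9:R b4@12:L]

Answer: ball3:lands@6:L ball2:lands@8:L ball1:lands@9:R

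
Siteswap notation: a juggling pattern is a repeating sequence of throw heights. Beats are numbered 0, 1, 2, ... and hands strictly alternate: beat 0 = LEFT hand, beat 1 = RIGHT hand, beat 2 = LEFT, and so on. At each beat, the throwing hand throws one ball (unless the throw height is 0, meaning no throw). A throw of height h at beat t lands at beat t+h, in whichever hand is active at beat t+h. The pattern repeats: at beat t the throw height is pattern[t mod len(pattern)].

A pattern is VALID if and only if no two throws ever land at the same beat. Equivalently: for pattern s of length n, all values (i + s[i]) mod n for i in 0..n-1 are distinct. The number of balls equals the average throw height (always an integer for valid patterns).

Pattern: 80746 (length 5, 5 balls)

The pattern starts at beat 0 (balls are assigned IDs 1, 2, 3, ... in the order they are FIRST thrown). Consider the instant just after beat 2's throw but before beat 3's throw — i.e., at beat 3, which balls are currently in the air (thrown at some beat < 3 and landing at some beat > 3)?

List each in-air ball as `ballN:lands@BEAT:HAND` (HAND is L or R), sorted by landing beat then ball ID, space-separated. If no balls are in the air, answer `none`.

Beat 0 (L): throw ball1 h=8 -> lands@8:L; in-air after throw: [b1@8:L]
Beat 2 (L): throw ball2 h=7 -> lands@9:R; in-air after throw: [b1@8:L b2@9:R]
Beat 3 (R): throw ball3 h=4 -> lands@7:R; in-air after throw: [b3@7:R b1@8:L b2@9:R]

Answer: ball1:lands@8:L ball2:lands@9:R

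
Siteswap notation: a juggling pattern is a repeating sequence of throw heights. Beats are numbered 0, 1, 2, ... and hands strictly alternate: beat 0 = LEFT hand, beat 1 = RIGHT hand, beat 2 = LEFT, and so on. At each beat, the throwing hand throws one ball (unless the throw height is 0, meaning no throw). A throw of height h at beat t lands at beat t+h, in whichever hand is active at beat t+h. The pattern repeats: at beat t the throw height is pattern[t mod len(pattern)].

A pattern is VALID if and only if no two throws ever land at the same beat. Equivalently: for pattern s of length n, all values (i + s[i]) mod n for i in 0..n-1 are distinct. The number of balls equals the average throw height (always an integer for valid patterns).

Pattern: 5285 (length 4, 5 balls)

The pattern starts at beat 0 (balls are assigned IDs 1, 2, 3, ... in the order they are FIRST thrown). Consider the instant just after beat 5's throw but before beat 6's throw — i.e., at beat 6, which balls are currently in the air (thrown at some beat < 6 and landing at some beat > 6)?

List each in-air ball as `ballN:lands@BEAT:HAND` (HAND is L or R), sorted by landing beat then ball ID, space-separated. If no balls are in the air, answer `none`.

Beat 0 (L): throw ball1 h=5 -> lands@5:R; in-air after throw: [b1@5:R]
Beat 1 (R): throw ball2 h=2 -> lands@3:R; in-air after throw: [b2@3:R b1@5:R]
Beat 2 (L): throw ball3 h=8 -> lands@10:L; in-air after throw: [b2@3:R b1@5:R b3@10:L]
Beat 3 (R): throw ball2 h=5 -> lands@8:L; in-air after throw: [b1@5:R b2@8:L b3@10:L]
Beat 4 (L): throw ball4 h=5 -> lands@9:R; in-air after throw: [b1@5:R b2@8:L b4@9:R b3@10:L]
Beat 5 (R): throw ball1 h=2 -> lands@7:R; in-air after throw: [b1@7:R b2@8:L b4@9:R b3@10:L]
Beat 6 (L): throw ball5 h=8 -> lands@14:L; in-air after throw: [b1@7:R b2@8:L b4@9:R b3@10:L b5@14:L]

Answer: ball1:lands@7:R ball2:lands@8:L ball4:lands@9:R ball3:lands@10:L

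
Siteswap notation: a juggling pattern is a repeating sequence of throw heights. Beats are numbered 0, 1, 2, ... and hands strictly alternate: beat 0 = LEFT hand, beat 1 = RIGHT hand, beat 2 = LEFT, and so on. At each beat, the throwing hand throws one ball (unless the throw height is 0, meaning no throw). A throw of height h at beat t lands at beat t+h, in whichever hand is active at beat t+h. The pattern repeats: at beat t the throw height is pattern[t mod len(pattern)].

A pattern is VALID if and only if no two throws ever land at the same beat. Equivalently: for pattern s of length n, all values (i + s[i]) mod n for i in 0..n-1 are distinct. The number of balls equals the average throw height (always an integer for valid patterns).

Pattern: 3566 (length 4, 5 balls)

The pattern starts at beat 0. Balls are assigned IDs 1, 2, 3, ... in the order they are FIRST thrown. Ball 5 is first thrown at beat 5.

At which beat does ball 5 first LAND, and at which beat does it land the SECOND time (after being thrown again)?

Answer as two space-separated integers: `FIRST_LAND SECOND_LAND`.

Beat 0 (L): throw ball1 h=3 -> lands@3:R; in-air after throw: [b1@3:R]
Beat 1 (R): throw ball2 h=5 -> lands@6:L; in-air after throw: [b1@3:R b2@6:L]
Beat 2 (L): throw ball3 h=6 -> lands@8:L; in-air after throw: [b1@3:R b2@6:L b3@8:L]
Beat 3 (R): throw ball1 h=6 -> lands@9:R; in-air after throw: [b2@6:L b3@8:L b1@9:R]
Beat 4 (L): throw ball4 h=3 -> lands@7:R; in-air after throw: [b2@6:L b4@7:R b3@8:L b1@9:R]
Beat 5 (R): throw ball5 h=5 -> lands@10:L; in-air after throw: [b2@6:L b4@7:R b3@8:L b1@9:R b5@10:L]
Beat 6 (L): throw ball2 h=6 -> lands@12:L; in-air after throw: [b4@7:R b3@8:L b1@9:R b5@10:L b2@12:L]
Beat 7 (R): throw ball4 h=6 -> lands@13:R; in-air after throw: [b3@8:L b1@9:R b5@10:L b2@12:L b4@13:R]
Beat 8 (L): throw ball3 h=3 -> lands@11:R; in-air after throw: [b1@9:R b5@10:L b3@11:R b2@12:L b4@13:R]
Beat 9 (R): throw ball1 h=5 -> lands@14:L; in-air after throw: [b5@10:L b3@11:R b2@12:L b4@13:R b1@14:L]
Beat 10 (L): throw ball5 h=6 -> lands@16:L; in-air after throw: [b3@11:R b2@12:L b4@13:R b1@14:L b5@16:L]
Beat 11 (R): throw ball3 h=6 -> lands@17:R; in-air after throw: [b2@12:L b4@13:R b1@14:L b5@16:L b3@17:R]
Beat 12 (L): throw ball2 h=3 -> lands@15:R; in-air after throw: [b4@13:R b1@14:L b2@15:R b5@16:L b3@17:R]
Beat 13 (R): throw ball4 h=5 -> lands@18:L; in-air after throw: [b1@14:L b2@15:R b5@16:L b3@17:R b4@18:L]
Beat 14 (L): throw ball1 h=6 -> lands@20:L; in-air after throw: [b2@15:R b5@16:L b3@17:R b4@18:L b1@20:L]
Beat 15 (R): throw ball2 h=6 -> lands@21:R; in-air after throw: [b5@16:L b3@17:R b4@18:L b1@20:L b2@21:R]
Beat 16 (L): throw ball5 h=3 -> lands@19:R; in-air after throw: [b3@17:R b4@18:L b5@19:R b1@20:L b2@21:R]
Ball 5: thrown@5 h=5 -> first land @10; rethrown@10 h=6 -> second land @16

Answer: 10 16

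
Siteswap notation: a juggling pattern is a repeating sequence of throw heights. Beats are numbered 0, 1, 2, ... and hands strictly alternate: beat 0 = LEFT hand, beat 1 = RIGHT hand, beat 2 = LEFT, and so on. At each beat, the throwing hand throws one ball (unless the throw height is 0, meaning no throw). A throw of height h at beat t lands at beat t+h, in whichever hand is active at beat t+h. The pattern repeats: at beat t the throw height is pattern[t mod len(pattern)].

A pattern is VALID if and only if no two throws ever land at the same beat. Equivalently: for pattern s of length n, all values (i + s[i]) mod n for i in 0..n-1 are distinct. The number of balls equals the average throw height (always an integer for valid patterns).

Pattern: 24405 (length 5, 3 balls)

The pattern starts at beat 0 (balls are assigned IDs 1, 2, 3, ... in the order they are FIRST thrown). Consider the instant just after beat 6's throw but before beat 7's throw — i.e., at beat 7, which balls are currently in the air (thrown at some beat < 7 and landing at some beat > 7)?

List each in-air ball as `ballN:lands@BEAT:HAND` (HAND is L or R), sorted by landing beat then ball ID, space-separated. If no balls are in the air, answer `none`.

Beat 0 (L): throw ball1 h=2 -> lands@2:L; in-air after throw: [b1@2:L]
Beat 1 (R): throw ball2 h=4 -> lands@5:R; in-air after throw: [b1@2:L b2@5:R]
Beat 2 (L): throw ball1 h=4 -> lands@6:L; in-air after throw: [b2@5:R b1@6:L]
Beat 4 (L): throw ball3 h=5 -> lands@9:R; in-air after throw: [b2@5:R b1@6:L b3@9:R]
Beat 5 (R): throw ball2 h=2 -> lands@7:R; in-air after throw: [b1@6:L b2@7:R b3@9:R]
Beat 6 (L): throw ball1 h=4 -> lands@10:L; in-air after throw: [b2@7:R b3@9:R b1@10:L]
Beat 7 (R): throw ball2 h=4 -> lands@11:R; in-air after throw: [b3@9:R b1@10:L b2@11:R]

Answer: ball3:lands@9:R ball1:lands@10:L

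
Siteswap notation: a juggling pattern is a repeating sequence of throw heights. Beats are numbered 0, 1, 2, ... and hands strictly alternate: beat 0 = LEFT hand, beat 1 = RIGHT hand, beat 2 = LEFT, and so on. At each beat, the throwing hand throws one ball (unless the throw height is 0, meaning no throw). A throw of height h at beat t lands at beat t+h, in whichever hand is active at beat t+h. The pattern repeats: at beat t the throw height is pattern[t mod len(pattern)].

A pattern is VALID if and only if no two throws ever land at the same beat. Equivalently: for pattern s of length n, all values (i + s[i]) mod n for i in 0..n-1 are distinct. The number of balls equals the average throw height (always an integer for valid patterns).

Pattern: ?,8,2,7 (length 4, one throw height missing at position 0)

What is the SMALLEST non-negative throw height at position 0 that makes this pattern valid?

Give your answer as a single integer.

i=0: s[i]=? (unknown)
i=1: (1 + 8) mod 4 = 1
i=2: (2 + 2) mod 4 = 0
i=3: (3 + 7) mod 4 = 2
Known residues: [0, 1, 2]; need a permutation of 0..3, so missing residue r = 3
Need (0 + s) mod 4 = 3; smallest s = (3 - 0) mod 4 = 3

Answer: 3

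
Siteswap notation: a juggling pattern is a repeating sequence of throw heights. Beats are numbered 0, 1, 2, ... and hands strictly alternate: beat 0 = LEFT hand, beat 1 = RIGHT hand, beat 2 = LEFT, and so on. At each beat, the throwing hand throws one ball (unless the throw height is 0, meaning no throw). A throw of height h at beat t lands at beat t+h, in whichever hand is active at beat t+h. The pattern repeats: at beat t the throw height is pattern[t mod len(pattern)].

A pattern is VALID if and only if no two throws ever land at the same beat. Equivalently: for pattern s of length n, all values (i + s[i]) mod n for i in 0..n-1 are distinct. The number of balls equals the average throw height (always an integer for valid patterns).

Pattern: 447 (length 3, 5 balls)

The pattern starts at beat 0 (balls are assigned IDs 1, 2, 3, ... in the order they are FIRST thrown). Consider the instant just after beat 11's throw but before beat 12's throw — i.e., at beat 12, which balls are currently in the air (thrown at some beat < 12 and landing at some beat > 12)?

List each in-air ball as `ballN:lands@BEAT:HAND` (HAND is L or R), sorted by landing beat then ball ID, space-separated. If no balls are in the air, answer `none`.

Beat 0 (L): throw ball1 h=4 -> lands@4:L; in-air after throw: [b1@4:L]
Beat 1 (R): throw ball2 h=4 -> lands@5:R; in-air after throw: [b1@4:L b2@5:R]
Beat 2 (L): throw ball3 h=7 -> lands@9:R; in-air after throw: [b1@4:L b2@5:R b3@9:R]
Beat 3 (R): throw ball4 h=4 -> lands@7:R; in-air after throw: [b1@4:L b2@5:R b4@7:R b3@9:R]
Beat 4 (L): throw ball1 h=4 -> lands@8:L; in-air after throw: [b2@5:R b4@7:R b1@8:L b3@9:R]
Beat 5 (R): throw ball2 h=7 -> lands@12:L; in-air after throw: [b4@7:R b1@8:L b3@9:R b2@12:L]
Beat 6 (L): throw ball5 h=4 -> lands@10:L; in-air after throw: [b4@7:R b1@8:L b3@9:R b5@10:L b2@12:L]
Beat 7 (R): throw ball4 h=4 -> lands@11:R; in-air after throw: [b1@8:L b3@9:R b5@10:L b4@11:R b2@12:L]
Beat 8 (L): throw ball1 h=7 -> lands@15:R; in-air after throw: [b3@9:R b5@10:L b4@11:R b2@12:L b1@15:R]
Beat 9 (R): throw ball3 h=4 -> lands@13:R; in-air after throw: [b5@10:L b4@11:R b2@12:L b3@13:R b1@15:R]
Beat 10 (L): throw ball5 h=4 -> lands@14:L; in-air after throw: [b4@11:R b2@12:L b3@13:R b5@14:L b1@15:R]
Beat 11 (R): throw ball4 h=7 -> lands@18:L; in-air after throw: [b2@12:L b3@13:R b5@14:L b1@15:R b4@18:L]
Beat 12 (L): throw ball2 h=4 -> lands@16:L; in-air after throw: [b3@13:R b5@14:L b1@15:R b2@16:L b4@18:L]

Answer: ball3:lands@13:R ball5:lands@14:L ball1:lands@15:R ball4:lands@18:L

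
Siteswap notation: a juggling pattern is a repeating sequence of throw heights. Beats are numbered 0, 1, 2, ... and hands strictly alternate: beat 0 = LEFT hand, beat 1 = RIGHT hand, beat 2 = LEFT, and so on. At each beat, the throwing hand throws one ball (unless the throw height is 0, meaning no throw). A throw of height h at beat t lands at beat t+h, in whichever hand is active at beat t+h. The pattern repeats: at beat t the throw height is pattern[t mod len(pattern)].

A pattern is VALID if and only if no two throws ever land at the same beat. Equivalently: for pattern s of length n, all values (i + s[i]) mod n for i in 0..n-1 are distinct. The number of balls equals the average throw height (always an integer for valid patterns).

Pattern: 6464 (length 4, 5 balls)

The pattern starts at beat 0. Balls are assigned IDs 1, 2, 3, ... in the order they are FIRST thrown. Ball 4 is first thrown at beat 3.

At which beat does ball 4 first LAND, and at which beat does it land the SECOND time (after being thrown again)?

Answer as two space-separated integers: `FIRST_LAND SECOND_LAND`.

Answer: 7 11

Derivation:
Beat 0 (L): throw ball1 h=6 -> lands@6:L; in-air after throw: [b1@6:L]
Beat 1 (R): throw ball2 h=4 -> lands@5:R; in-air after throw: [b2@5:R b1@6:L]
Beat 2 (L): throw ball3 h=6 -> lands@8:L; in-air after throw: [b2@5:R b1@6:L b3@8:L]
Beat 3 (R): throw ball4 h=4 -> lands@7:R; in-air after throw: [b2@5:R b1@6:L b4@7:R b3@8:L]
Beat 4 (L): throw ball5 h=6 -> lands@10:L; in-air after throw: [b2@5:R b1@6:L b4@7:R b3@8:L b5@10:L]
Beat 5 (R): throw ball2 h=4 -> lands@9:R; in-air after throw: [b1@6:L b4@7:R b3@8:L b2@9:R b5@10:L]
Beat 6 (L): throw ball1 h=6 -> lands@12:L; in-air after throw: [b4@7:R b3@8:L b2@9:R b5@10:L b1@12:L]
Beat 7 (R): throw ball4 h=4 -> lands@11:R; in-air after throw: [b3@8:L b2@9:R b5@10:L b4@11:R b1@12:L]
Beat 8 (L): throw ball3 h=6 -> lands@14:L; in-air after throw: [b2@9:R b5@10:L b4@11:R b1@12:L b3@14:L]
Beat 9 (R): throw ball2 h=4 -> lands@13:R; in-air after throw: [b5@10:L b4@11:R b1@12:L b2@13:R b3@14:L]
Beat 10 (L): throw ball5 h=6 -> lands@16:L; in-air after throw: [b4@11:R b1@12:L b2@13:R b3@14:L b5@16:L]
Beat 11 (R): throw ball4 h=4 -> lands@15:R; in-air after throw: [b1@12:L b2@13:R b3@14:L b4@15:R b5@16:L]
Ball 4: thrown@3 h=4 -> first land @7; rethrown@7 h=4 -> second land @11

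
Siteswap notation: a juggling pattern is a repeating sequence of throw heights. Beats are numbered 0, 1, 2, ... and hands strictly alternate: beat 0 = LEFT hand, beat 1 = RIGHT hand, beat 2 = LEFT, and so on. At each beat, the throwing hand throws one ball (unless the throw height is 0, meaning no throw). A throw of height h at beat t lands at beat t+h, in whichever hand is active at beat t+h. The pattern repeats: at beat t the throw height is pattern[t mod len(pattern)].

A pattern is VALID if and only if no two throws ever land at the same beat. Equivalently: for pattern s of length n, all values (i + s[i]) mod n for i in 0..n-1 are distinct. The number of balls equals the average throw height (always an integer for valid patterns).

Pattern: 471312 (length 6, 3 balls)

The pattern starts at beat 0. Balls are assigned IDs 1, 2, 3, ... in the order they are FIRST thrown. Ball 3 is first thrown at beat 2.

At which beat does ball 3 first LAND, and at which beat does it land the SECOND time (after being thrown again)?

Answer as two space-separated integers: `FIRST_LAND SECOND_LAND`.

Answer: 3 6

Derivation:
Beat 0 (L): throw ball1 h=4 -> lands@4:L; in-air after throw: [b1@4:L]
Beat 1 (R): throw ball2 h=7 -> lands@8:L; in-air after throw: [b1@4:L b2@8:L]
Beat 2 (L): throw ball3 h=1 -> lands@3:R; in-air after throw: [b3@3:R b1@4:L b2@8:L]
Beat 3 (R): throw ball3 h=3 -> lands@6:L; in-air after throw: [b1@4:L b3@6:L b2@8:L]
Beat 4 (L): throw ball1 h=1 -> lands@5:R; in-air after throw: [b1@5:R b3@6:L b2@8:L]
Beat 5 (R): throw ball1 h=2 -> lands@7:R; in-air after throw: [b3@6:L b1@7:R b2@8:L]
Beat 6 (L): throw ball3 h=4 -> lands@10:L; in-air after throw: [b1@7:R b2@8:L b3@10:L]
Ball 3: thrown@2 h=1 -> first land @3; rethrown@3 h=3 -> second land @6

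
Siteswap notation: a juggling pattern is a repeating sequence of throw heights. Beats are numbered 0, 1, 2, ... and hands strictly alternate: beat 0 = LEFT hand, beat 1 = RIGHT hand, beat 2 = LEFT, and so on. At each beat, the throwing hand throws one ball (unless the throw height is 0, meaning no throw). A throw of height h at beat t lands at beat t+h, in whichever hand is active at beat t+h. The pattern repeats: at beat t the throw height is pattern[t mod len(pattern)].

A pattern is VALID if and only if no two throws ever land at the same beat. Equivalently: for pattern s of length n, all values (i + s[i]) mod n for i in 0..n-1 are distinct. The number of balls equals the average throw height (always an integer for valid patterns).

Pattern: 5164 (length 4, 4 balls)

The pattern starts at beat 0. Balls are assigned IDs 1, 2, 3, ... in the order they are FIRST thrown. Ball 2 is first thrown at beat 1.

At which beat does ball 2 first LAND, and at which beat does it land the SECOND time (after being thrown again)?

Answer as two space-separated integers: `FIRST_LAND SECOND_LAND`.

Beat 0 (L): throw ball1 h=5 -> lands@5:R; in-air after throw: [b1@5:R]
Beat 1 (R): throw ball2 h=1 -> lands@2:L; in-air after throw: [b2@2:L b1@5:R]
Beat 2 (L): throw ball2 h=6 -> lands@8:L; in-air after throw: [b1@5:R b2@8:L]
Beat 3 (R): throw ball3 h=4 -> lands@7:R; in-air after throw: [b1@5:R b3@7:R b2@8:L]
Beat 4 (L): throw ball4 h=5 -> lands@9:R; in-air after throw: [b1@5:R b3@7:R b2@8:L b4@9:R]
Beat 5 (R): throw ball1 h=1 -> lands@6:L; in-air after throw: [b1@6:L b3@7:R b2@8:L b4@9:R]
Beat 6 (L): throw ball1 h=6 -> lands@12:L; in-air after throw: [b3@7:R b2@8:L b4@9:R b1@12:L]
Beat 7 (R): throw ball3 h=4 -> lands@11:R; in-air after throw: [b2@8:L b4@9:R b3@11:R b1@12:L]
Beat 8 (L): throw ball2 h=5 -> lands@13:R; in-air after throw: [b4@9:R b3@11:R b1@12:L b2@13:R]
Ball 2: thrown@1 h=1 -> first land @2; rethrown@2 h=6 -> second land @8

Answer: 2 8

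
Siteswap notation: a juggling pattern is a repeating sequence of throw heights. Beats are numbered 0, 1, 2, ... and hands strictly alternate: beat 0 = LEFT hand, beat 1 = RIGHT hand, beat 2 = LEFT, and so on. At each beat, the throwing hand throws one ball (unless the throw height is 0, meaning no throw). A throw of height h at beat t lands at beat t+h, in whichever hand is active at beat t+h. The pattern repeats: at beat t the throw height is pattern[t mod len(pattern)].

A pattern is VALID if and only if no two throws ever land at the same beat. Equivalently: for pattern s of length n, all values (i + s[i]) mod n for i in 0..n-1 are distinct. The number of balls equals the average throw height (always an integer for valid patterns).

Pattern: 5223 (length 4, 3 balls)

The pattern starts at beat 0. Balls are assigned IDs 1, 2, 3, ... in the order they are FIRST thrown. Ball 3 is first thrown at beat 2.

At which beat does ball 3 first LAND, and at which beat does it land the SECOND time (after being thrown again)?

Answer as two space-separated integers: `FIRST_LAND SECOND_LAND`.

Answer: 4 9

Derivation:
Beat 0 (L): throw ball1 h=5 -> lands@5:R; in-air after throw: [b1@5:R]
Beat 1 (R): throw ball2 h=2 -> lands@3:R; in-air after throw: [b2@3:R b1@5:R]
Beat 2 (L): throw ball3 h=2 -> lands@4:L; in-air after throw: [b2@3:R b3@4:L b1@5:R]
Beat 3 (R): throw ball2 h=3 -> lands@6:L; in-air after throw: [b3@4:L b1@5:R b2@6:L]
Beat 4 (L): throw ball3 h=5 -> lands@9:R; in-air after throw: [b1@5:R b2@6:L b3@9:R]
Beat 5 (R): throw ball1 h=2 -> lands@7:R; in-air after throw: [b2@6:L b1@7:R b3@9:R]
Beat 6 (L): throw ball2 h=2 -> lands@8:L; in-air after throw: [b1@7:R b2@8:L b3@9:R]
Beat 7 (R): throw ball1 h=3 -> lands@10:L; in-air after throw: [b2@8:L b3@9:R b1@10:L]
Beat 8 (L): throw ball2 h=5 -> lands@13:R; in-air after throw: [b3@9:R b1@10:L b2@13:R]
Beat 9 (R): throw ball3 h=2 -> lands@11:R; in-air after throw: [b1@10:L b3@11:R b2@13:R]
Ball 3: thrown@2 h=2 -> first land @4; rethrown@4 h=5 -> second land @9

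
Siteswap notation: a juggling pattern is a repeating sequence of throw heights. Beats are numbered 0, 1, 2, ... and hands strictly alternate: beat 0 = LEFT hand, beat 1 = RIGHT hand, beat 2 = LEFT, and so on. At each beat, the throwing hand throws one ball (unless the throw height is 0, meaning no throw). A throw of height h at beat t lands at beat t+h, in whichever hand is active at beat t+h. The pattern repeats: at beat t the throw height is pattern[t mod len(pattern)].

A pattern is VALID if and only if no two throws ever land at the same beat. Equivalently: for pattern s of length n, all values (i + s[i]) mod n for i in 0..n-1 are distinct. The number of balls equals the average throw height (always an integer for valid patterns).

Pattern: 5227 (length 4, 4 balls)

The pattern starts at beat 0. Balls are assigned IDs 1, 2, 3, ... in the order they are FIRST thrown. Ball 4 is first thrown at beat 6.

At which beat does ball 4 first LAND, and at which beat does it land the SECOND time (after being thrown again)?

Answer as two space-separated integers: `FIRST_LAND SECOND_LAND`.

Answer: 8 13

Derivation:
Beat 0 (L): throw ball1 h=5 -> lands@5:R; in-air after throw: [b1@5:R]
Beat 1 (R): throw ball2 h=2 -> lands@3:R; in-air after throw: [b2@3:R b1@5:R]
Beat 2 (L): throw ball3 h=2 -> lands@4:L; in-air after throw: [b2@3:R b3@4:L b1@5:R]
Beat 3 (R): throw ball2 h=7 -> lands@10:L; in-air after throw: [b3@4:L b1@5:R b2@10:L]
Beat 4 (L): throw ball3 h=5 -> lands@9:R; in-air after throw: [b1@5:R b3@9:R b2@10:L]
Beat 5 (R): throw ball1 h=2 -> lands@7:R; in-air after throw: [b1@7:R b3@9:R b2@10:L]
Beat 6 (L): throw ball4 h=2 -> lands@8:L; in-air after throw: [b1@7:R b4@8:L b3@9:R b2@10:L]
Beat 7 (R): throw ball1 h=7 -> lands@14:L; in-air after throw: [b4@8:L b3@9:R b2@10:L b1@14:L]
Beat 8 (L): throw ball4 h=5 -> lands@13:R; in-air after throw: [b3@9:R b2@10:L b4@13:R b1@14:L]
Beat 9 (R): throw ball3 h=2 -> lands@11:R; in-air after throw: [b2@10:L b3@11:R b4@13:R b1@14:L]
Beat 10 (L): throw ball2 h=2 -> lands@12:L; in-air after throw: [b3@11:R b2@12:L b4@13:R b1@14:L]
Beat 11 (R): throw ball3 h=7 -> lands@18:L; in-air after throw: [b2@12:L b4@13:R b1@14:L b3@18:L]
Beat 12 (L): throw ball2 h=5 -> lands@17:R; in-air after throw: [b4@13:R b1@14:L b2@17:R b3@18:L]
Beat 13 (R): throw ball4 h=2 -> lands@15:R; in-air after throw: [b1@14:L b4@15:R b2@17:R b3@18:L]
Ball 4: thrown@6 h=2 -> first land @8; rethrown@8 h=5 -> second land @13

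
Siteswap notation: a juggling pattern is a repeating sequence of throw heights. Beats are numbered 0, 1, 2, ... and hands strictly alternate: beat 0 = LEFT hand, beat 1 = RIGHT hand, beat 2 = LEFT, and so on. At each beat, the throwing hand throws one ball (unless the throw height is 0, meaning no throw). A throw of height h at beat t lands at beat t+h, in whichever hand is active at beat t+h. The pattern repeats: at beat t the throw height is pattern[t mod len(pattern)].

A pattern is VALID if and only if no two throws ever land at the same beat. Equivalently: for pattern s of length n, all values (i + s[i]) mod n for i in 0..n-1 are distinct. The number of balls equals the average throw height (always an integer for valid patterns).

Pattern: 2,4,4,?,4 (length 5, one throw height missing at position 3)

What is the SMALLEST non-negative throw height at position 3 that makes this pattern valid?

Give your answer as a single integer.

i=0: (0 + 2) mod 5 = 2
i=1: (1 + 4) mod 5 = 0
i=2: (2 + 4) mod 5 = 1
i=3: s[i]=? (unknown)
i=4: (4 + 4) mod 5 = 3
Known residues: [0, 1, 2, 3]; need a permutation of 0..4, so missing residue r = 4
Need (3 + s) mod 5 = 4; smallest s = (4 - 3) mod 5 = 1

Answer: 1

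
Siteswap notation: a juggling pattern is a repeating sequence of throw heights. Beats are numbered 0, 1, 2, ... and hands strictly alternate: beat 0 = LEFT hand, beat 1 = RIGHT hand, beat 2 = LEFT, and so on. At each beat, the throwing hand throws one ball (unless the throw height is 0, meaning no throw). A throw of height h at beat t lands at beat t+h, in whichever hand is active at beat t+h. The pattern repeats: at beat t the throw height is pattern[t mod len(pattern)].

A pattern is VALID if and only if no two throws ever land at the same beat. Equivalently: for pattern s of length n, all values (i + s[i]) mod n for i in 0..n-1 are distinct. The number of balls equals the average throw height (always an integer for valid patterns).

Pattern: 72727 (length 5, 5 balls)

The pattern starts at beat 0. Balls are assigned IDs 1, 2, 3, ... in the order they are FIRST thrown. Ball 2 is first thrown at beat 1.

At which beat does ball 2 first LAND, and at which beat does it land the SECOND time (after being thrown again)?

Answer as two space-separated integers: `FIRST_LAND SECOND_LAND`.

Answer: 3 5

Derivation:
Beat 0 (L): throw ball1 h=7 -> lands@7:R; in-air after throw: [b1@7:R]
Beat 1 (R): throw ball2 h=2 -> lands@3:R; in-air after throw: [b2@3:R b1@7:R]
Beat 2 (L): throw ball3 h=7 -> lands@9:R; in-air after throw: [b2@3:R b1@7:R b3@9:R]
Beat 3 (R): throw ball2 h=2 -> lands@5:R; in-air after throw: [b2@5:R b1@7:R b3@9:R]
Beat 4 (L): throw ball4 h=7 -> lands@11:R; in-air after throw: [b2@5:R b1@7:R b3@9:R b4@11:R]
Beat 5 (R): throw ball2 h=7 -> lands@12:L; in-air after throw: [b1@7:R b3@9:R b4@11:R b2@12:L]
Ball 2: thrown@1 h=2 -> first land @3; rethrown@3 h=2 -> second land @5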